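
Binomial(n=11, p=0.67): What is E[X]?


E[X] = n*p = 11 * 0.67 = 7.37

7.37


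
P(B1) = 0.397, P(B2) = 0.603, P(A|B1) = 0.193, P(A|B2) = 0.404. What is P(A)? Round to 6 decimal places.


P(A) = P(A|B1)*P(B1) + P(A|B2)*P(B2)
P(A|B1)*P(B1) = 0.193 * 0.397 = 0.076621
P(A|B2)*P(B2) = 0.404 * 0.603 = 0.243612
P(A) = 0.076621 + 0.243612 = 0.320233

0.320233


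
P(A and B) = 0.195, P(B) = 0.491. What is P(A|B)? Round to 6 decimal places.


P(A|B) = P(A and B) / P(B) = 0.195 / 0.491 = 195/491 ≈ 0.39714868

0.397149


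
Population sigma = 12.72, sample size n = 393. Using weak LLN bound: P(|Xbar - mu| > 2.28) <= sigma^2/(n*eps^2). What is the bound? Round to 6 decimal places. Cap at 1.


bound = min(1, sigma^2/(n*eps^2))
sigma^2 = 12.72^2 = 161.7984
n*eps^2 = 393 * 2.28^2 = 393 * 5.1984 = 2042.9712
sigma^2/(n*eps^2) = 161.7984 / 2042.9712 ≈ 0.07919759

0.079198


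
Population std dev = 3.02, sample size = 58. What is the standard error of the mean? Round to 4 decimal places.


SE = sigma / sqrt(n)
sqrt(58) ≈ 7.615773
SE = 3.02 / 7.615773 ≈ 0.396545

0.3965


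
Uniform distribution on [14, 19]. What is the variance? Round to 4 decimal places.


Var = (b-a)^2 / 12
(b-a)^2 = (19 - 14)^2 = 25
Var = 25/12 ≈ 2.083333

2.0833


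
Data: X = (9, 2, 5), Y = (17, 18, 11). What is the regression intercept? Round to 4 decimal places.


a = ybar - b*xbar, where b = sum((xi-xbar)(yi-ybar)) / sum((xi-xbar)^2)
n = 3, xbar = 16/3 ≈ 5.333333, ybar = 46/3 ≈ 15.333333
Sxy = sum((xi-xbar)(yi-ybar)) = -4/3 ≈ -1.333333
Sxx = sum((xi-xbar)^2) = 74/3 ≈ 24.666667
b = Sxy / Sxx = -2/37 ≈ -0.054054
a = 15.333333 - (-0.054054) * 5.333333 = 578/37 ≈ 15.621622

15.6216


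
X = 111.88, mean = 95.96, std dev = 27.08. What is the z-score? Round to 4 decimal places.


z = (X - mu) / sigma
X - mu = 111.88 - 95.96 = 15.92
z = 15.92 / 27.08 = 398/677 ≈ 0.587888

0.5879


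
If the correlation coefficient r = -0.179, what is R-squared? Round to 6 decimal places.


R^2 = r^2 = (-0.179)^2 = 0.032041

0.032041


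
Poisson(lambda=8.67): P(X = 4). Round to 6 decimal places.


P = e^(-lam) * lam^k / k!
e^(-8.67) ≈ 0.0001716591
lam^k = 8.67^4 ≈ 5650.363527
k! = 4! = 24
P = 0.0001716591 * 5650.363527 / 24 ≈ 0.040414

0.040414


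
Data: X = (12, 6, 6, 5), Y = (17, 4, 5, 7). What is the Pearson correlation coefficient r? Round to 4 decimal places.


r = sum((xi-xbar)(yi-ybar)) / sqrt(sum((xi-xbar)^2) * sum((yi-ybar)^2))
n = 4, xbar = 29/4 = 7.25, ybar = 33/4 = 8.25
Sxy = sum((xi-xbar)(yi-ybar)) = 53.75
Sxx = sum((xi-xbar)^2) = 30.75
Syy = sum((yi-ybar)^2) = 106.75
sqrt(Sxx*Syy) ≈ 57.293651
r = Sxy / sqrt(Sxx*Syy) = 53.75 / 57.293651 ≈ 0.938149

0.9381


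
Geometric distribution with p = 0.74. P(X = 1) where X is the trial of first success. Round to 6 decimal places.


P = (1-p)^(k-1) * p
(1-p)^(k-1) = 0.26^0 = 1
P = 1 * 0.74 = 0.74

0.740000


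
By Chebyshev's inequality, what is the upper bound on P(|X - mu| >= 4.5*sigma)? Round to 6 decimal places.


P <= 1/k^2
k^2 = 4.5^2 = 20.25
1/k^2 = 1 / 20.25 = 4/81 ≈ 0.04938272

0.049383


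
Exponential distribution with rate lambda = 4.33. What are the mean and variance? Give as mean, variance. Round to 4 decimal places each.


mean = 1/lam, var = 1/lam^2
mean = 1 / 4.33 = 100/433 ≈ 0.230947
lam^2 = 4.33^2 = 18.7489
var = 1 / 18.7489 ≈ 0.053336

0.2309, 0.0533


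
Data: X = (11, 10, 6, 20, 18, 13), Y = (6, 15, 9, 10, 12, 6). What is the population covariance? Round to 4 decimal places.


Cov = (1/n)*sum((xi-xbar)(yi-ybar))
n = 6, xbar = 78/6 = 13, ybar = 58/6 = 29/3 ≈ 9.666667
sum((xi-xbar)(yi-ybar)) = 10
Cov = 10 / 6 = 5/3 ≈ 1.666667

1.6667


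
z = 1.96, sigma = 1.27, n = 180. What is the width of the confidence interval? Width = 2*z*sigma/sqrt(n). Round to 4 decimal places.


width = 2*z*sigma/sqrt(n)
2*z*sigma = 2 * 1.96 * 1.27 = 4.9784
sqrt(180) ≈ 13.416408
width = 4.9784 / 13.416408 ≈ 0.371068

0.3711


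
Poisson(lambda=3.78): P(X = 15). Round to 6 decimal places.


P = e^(-lam) * lam^k / k!
e^(-3.78) ≈ 0.02282269
lam^k = 3.78^15 ≈ 459596801.440359
k! = 15! = 1307674368000
P = 0.02282269 * 459596801.440359 / 1307674368000 ≈ 0.000008

0.000008


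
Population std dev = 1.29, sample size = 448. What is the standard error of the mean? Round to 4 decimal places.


SE = sigma / sqrt(n)
sqrt(448) ≈ 21.166010
SE = 1.29 / 21.166010 ≈ 0.060947

0.0609


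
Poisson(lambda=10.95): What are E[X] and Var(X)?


E[X] = Var(X) = lambda = 10.95

10.95, 10.95


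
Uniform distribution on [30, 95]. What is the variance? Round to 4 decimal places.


Var = (b-a)^2 / 12
(b-a)^2 = (95 - 30)^2 = 4225
Var = 4225/12 ≈ 352.083333

352.0833


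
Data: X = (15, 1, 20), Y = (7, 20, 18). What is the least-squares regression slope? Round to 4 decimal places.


b = sum((xi-xbar)(yi-ybar)) / sum((xi-xbar)^2)
n = 3, xbar = 36/3 = 12, ybar = 45/3 = 15
Sxy = sum((xi-xbar)(yi-ybar)) = -55
Sxx = sum((xi-xbar)^2) = 194
b = Sxy / Sxx = -55/194 ≈ -0.283505

-0.2835


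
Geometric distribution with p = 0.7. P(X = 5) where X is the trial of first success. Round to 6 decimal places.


P = (1-p)^(k-1) * p
(1-p)^(k-1) = 0.3^4 = 0.0081
P = 0.0081 * 0.7 = 0.00567

0.005670


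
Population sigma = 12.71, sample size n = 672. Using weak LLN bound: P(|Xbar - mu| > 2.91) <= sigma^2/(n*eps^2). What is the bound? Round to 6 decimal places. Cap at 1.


bound = min(1, sigma^2/(n*eps^2))
sigma^2 = 12.71^2 = 161.5441
n*eps^2 = 672 * 2.91^2 = 672 * 8.4681 = 5690.5632
sigma^2/(n*eps^2) = 161.5441 / 5690.5632 ≈ 0.02838807

0.028388


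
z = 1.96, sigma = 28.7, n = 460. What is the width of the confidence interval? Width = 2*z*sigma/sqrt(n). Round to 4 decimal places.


width = 2*z*sigma/sqrt(n)
2*z*sigma = 2 * 1.96 * 28.7 = 112.504
sqrt(460) ≈ 21.447611
width = 112.504 / 21.447611 ≈ 5.245526

5.2455


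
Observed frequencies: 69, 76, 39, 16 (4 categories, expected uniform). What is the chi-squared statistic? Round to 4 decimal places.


chi2 = sum((O-E)^2/E), E = total/4
total = 200, E = 200/4 = 50
(69 - 50)^2 / 50 = 361 / 50 = 7.22
(76 - 50)^2 / 50 = 676 / 50 = 13.52
(39 - 50)^2 / 50 = 121 / 50 = 2.42
(16 - 50)^2 / 50 = 1156 / 50 = 23.12
chi2 = 46.28

46.2800


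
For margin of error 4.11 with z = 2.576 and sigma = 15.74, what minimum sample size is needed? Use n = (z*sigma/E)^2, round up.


z*sigma/E = 2.576 * 15.74 / 4.11 ≈ 9.865265
(z*sigma/E)^2 ≈ 97.323458
round up: n = 98

98


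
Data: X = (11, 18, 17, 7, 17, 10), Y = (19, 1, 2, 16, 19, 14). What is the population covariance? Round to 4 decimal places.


Cov = (1/n)*sum((xi-xbar)(yi-ybar))
n = 6, xbar = 80/6 = 40/3 ≈ 13.333333, ybar = 71/6 ≈ 11.833333
sum((xi-xbar)(yi-ybar)) = -332/3 ≈ -110.666667
Cov = -110.666667 / 6 = -166/9 ≈ -18.444444

-18.4444


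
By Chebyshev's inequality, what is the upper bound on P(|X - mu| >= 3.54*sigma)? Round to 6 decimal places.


P <= 1/k^2
k^2 = 3.54^2 = 12.5316
1/k^2 = 1 / 12.5316 ≈ 0.07979827

0.079798


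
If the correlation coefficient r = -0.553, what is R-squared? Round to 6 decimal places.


R^2 = r^2 = (-0.553)^2 = 0.305809

0.305809


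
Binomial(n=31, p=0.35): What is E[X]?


E[X] = n*p = 31 * 0.35 = 10.85

10.85


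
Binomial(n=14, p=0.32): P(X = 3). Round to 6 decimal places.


P = C(n,k) * p^k * (1-p)^(n-k)
C(14,3) = 364
p^k = 0.32^3 = 0.032768
(1-p)^(n-k) = 0.68^11 ≈ 0.01437468
P = 364 * 0.032768 * 0.01437468 ≈ 0.171455

0.171455


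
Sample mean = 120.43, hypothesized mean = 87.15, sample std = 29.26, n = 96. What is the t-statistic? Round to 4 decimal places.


t = (xbar - mu0) / (s/sqrt(n))
xbar - mu0 = 120.43 - 87.15 = 33.28
sqrt(96) ≈ 9.79795897
s/sqrt(n) = 29.26 / 9.79795897 ≈ 2.98633624
t = 33.28 / 2.98633624 ≈ 11.144090

11.1441


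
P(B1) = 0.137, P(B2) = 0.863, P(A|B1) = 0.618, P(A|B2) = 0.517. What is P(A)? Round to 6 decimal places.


P(A) = P(A|B1)*P(B1) + P(A|B2)*P(B2)
P(A|B1)*P(B1) = 0.618 * 0.137 = 0.084666
P(A|B2)*P(B2) = 0.517 * 0.863 = 0.446171
P(A) = 0.084666 + 0.446171 = 0.530837

0.530837


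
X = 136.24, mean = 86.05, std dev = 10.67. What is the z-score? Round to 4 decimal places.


z = (X - mu) / sigma
X - mu = 136.24 - 86.05 = 50.19
z = 50.19 / 10.67 = 5019/1067 ≈ 4.703843

4.7038


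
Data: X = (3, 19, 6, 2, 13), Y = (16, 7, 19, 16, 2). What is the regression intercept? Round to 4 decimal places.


a = ybar - b*xbar, where b = sum((xi-xbar)(yi-ybar)) / sum((xi-xbar)^2)
n = 5, xbar = 43/5 = 8.6, ybar = 60/5 = 12
Sxy = sum((xi-xbar)(yi-ybar)) = -163
Sxx = sum((xi-xbar)^2) = 209.2
b = Sxy / Sxx = -815/1046 ≈ -0.779159
a = 12 - (-0.779159) * 8.6 = 19561/1046 ≈ 18.700765

18.7008


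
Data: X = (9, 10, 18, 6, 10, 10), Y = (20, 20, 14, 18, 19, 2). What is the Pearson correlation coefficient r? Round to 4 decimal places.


r = sum((xi-xbar)(yi-ybar)) / sqrt(sum((xi-xbar)^2) * sum((yi-ybar)^2))
n = 6, xbar = 63/6 = 10.5, ybar = 93/6 = 15.5
Sxy = sum((xi-xbar)(yi-ybar)) = -26.5
Sxx = sum((xi-xbar)^2) = 79.5
Syy = sum((yi-ybar)^2) = 243.5
sqrt(Sxx*Syy) ≈ 139.133928
r = Sxy / sqrt(Sxx*Syy) = -26.5 / 139.133928 ≈ -0.190464

-0.1905


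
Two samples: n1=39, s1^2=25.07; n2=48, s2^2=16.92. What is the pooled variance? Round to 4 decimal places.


sp^2 = ((n1-1)*s1^2 + (n2-1)*s2^2)/(n1+n2-2)
(n1-1)*s1^2 = 38 * 25.07 = 952.66
(n2-1)*s2^2 = 47 * 16.92 = 795.24
numerator = 952.66 + 795.24 = 1747.9
n1+n2-2 = 85
sp^2 = 1747.9 / 85 = 17479/850 ≈ 20.563529

20.5635


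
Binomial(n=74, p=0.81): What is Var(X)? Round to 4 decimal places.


Var = n*p*(1-p) = 74 * 0.81 * 0.19 = 11.3886

11.3886


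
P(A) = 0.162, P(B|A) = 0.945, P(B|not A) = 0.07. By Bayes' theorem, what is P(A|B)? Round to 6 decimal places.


P(A|B) = P(B|A)*P(A) / P(B), P(B) = P(B|A)*P(A) + P(B|not A)*P(not A)
P(B|A)*P(A) = 0.945 * 0.162 = 0.15309
P(B|not A)*P(not A) = 0.07 * 0.838 = 0.05866
P(B) = 0.15309 + 0.05866 = 0.21175
P(A|B) = 0.15309 / 0.21175 = 2187/3025 ≈ 0.72297521

0.722975


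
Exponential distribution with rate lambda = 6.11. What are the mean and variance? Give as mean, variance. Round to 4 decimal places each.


mean = 1/lam, var = 1/lam^2
mean = 1 / 6.11 = 100/611 ≈ 0.163666
lam^2 = 6.11^2 = 37.3321
var = 1 / 37.3321 ≈ 0.026787

0.1637, 0.0268


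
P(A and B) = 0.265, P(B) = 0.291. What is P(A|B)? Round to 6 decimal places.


P(A|B) = P(A and B) / P(B) = 0.265 / 0.291 = 265/291 ≈ 0.91065292

0.910653


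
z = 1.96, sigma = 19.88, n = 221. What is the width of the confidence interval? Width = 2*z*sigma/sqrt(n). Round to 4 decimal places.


width = 2*z*sigma/sqrt(n)
2*z*sigma = 2 * 1.96 * 19.88 = 77.9296
sqrt(221) ≈ 14.866069
width = 77.9296 / 14.866069 ≈ 5.242112

5.2421


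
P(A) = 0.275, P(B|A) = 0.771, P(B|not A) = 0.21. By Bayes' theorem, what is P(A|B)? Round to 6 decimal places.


P(A|B) = P(B|A)*P(A) / P(B), P(B) = P(B|A)*P(A) + P(B|not A)*P(not A)
P(B|A)*P(A) = 0.771 * 0.275 = 0.212025
P(B|not A)*P(not A) = 0.21 * 0.725 = 0.15225
P(B) = 0.212025 + 0.15225 = 0.364275
P(A|B) = 0.212025 / 0.364275 = 2827/4857 ≈ 0.58204653

0.582047


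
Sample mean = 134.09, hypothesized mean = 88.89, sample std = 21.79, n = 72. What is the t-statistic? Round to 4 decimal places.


t = (xbar - mu0) / (s/sqrt(n))
xbar - mu0 = 134.09 - 88.89 = 45.2
sqrt(72) ≈ 8.48528137
s/sqrt(n) = 21.79 / 8.48528137 ≈ 2.56797613
t = 45.2 / 2.56797613 ≈ 17.601410

17.6014


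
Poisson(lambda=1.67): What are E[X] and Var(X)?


E[X] = Var(X) = lambda = 1.67

1.67, 1.67


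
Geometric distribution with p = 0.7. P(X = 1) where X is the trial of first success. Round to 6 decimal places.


P = (1-p)^(k-1) * p
(1-p)^(k-1) = 0.3^0 = 1
P = 1 * 0.7 = 0.7

0.700000


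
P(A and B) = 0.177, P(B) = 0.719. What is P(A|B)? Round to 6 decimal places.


P(A|B) = P(A and B) / P(B) = 0.177 / 0.719 = 177/719 ≈ 0.24617524

0.246175


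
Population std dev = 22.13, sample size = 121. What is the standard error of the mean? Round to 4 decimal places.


SE = sigma / sqrt(n)
sqrt(121) = 11
SE = 22.13 / 11 = 2213/1100 ≈ 2.011818

2.0118


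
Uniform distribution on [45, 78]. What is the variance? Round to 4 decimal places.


Var = (b-a)^2 / 12
(b-a)^2 = (78 - 45)^2 = 1089
Var = 1089/12 = 90.75

90.7500


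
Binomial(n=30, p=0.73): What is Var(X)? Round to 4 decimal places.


Var = n*p*(1-p) = 30 * 0.73 * 0.27 = 5.913

5.9130


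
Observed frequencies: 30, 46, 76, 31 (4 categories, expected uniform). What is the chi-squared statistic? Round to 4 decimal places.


chi2 = sum((O-E)^2/E), E = total/4
total = 183, E = 183/4 = 45.75
(30 - 45.75)^2 / 45.75 = 248.0625 / 45.75 = 1323/244 ≈ 5.422131
(46 - 45.75)^2 / 45.75 = 0.0625 / 45.75 = 1/732 ≈ 0.001366
(76 - 45.75)^2 / 45.75 = 915.0625 / 45.75 = 14641/732 ≈ 20.001366
(31 - 45.75)^2 / 45.75 = 217.5625 / 45.75 = 3481/732 ≈ 4.755464
chi2 = 1841/61 ≈ 30.180328

30.1803


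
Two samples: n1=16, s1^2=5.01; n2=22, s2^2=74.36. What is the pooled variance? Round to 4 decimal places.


sp^2 = ((n1-1)*s1^2 + (n2-1)*s2^2)/(n1+n2-2)
(n1-1)*s1^2 = 15 * 5.01 = 75.15
(n2-1)*s2^2 = 21 * 74.36 = 1561.56
numerator = 75.15 + 1561.56 = 1636.71
n1+n2-2 = 36
sp^2 = 1636.71 / 36 = 54557/1200 ≈ 45.464167

45.4642


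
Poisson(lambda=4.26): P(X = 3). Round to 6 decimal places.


P = e^(-lam) * lam^k / k!
e^(-4.26) ≈ 0.01412230
lam^k = 4.26^3 = 77.308776
k! = 3! = 6
P = 0.01412230 * 77.308776 / 6 ≈ 0.181963

0.181963


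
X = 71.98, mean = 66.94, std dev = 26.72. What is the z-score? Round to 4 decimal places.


z = (X - mu) / sigma
X - mu = 71.98 - 66.94 = 5.04
z = 5.04 / 26.72 = 63/334 ≈ 0.188623

0.1886


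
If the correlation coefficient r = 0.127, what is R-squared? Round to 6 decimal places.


R^2 = r^2 = (0.127)^2 = 0.016129

0.016129


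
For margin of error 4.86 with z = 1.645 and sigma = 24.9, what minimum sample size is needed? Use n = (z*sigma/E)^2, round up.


z*sigma/E = 1.645 * 24.9 / 4.86 = 27307/3240 ≈ 8.428086
(z*sigma/E)^2 ≈ 71.032641
round up: n = 72

72


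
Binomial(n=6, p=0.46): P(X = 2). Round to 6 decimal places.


P = C(n,k) * p^k * (1-p)^(n-k)
C(6,2) = 15
p^k = 0.46^2 = 0.2116
(1-p)^(n-k) = 0.54^4 = 0.08503056
P = 15 * 0.2116 * 0.08503056 ≈ 0.269887

0.269887


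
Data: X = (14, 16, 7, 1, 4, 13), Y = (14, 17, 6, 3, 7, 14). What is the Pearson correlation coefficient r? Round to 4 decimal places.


r = sum((xi-xbar)(yi-ybar)) / sqrt(sum((xi-xbar)^2) * sum((yi-ybar)^2))
n = 6, xbar = 55/6 ≈ 9.166667, ybar = 61/6 ≈ 10.166667
Sxy = sum((xi-xbar)(yi-ybar)) = 983/6 ≈ 163.833333
Sxx = sum((xi-xbar)^2) = 1097/6 ≈ 182.833333
Syy = sum((yi-ybar)^2) = 929/6 ≈ 154.833333
sqrt(Sxx*Syy) ≈ 168.251878
r = Sxy / sqrt(Sxx*Syy) = 163.833333 / 168.251878 ≈ 0.973739

0.9737


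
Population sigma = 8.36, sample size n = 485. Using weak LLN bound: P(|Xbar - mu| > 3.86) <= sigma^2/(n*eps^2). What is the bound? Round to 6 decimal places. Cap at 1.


bound = min(1, sigma^2/(n*eps^2))
sigma^2 = 8.36^2 = 69.8896
n*eps^2 = 485 * 3.86^2 = 485 * 14.8996 = 7226.306
sigma^2/(n*eps^2) = 69.8896 / 7226.306 ≈ 0.00967155

0.009672


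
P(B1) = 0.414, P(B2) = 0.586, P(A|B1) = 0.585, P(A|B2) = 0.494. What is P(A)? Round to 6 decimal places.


P(A) = P(A|B1)*P(B1) + P(A|B2)*P(B2)
P(A|B1)*P(B1) = 0.585 * 0.414 = 0.24219
P(A|B2)*P(B2) = 0.494 * 0.586 = 0.289484
P(A) = 0.24219 + 0.289484 = 0.531674

0.531674


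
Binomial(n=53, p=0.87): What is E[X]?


E[X] = n*p = 53 * 0.87 = 46.11

46.11


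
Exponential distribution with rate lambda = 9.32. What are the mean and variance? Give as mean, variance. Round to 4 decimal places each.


mean = 1/lam, var = 1/lam^2
mean = 1 / 9.32 = 25/233 ≈ 0.107296
lam^2 = 9.32^2 = 86.8624
var = 1 / 86.8624 ≈ 0.011512

0.1073, 0.0115


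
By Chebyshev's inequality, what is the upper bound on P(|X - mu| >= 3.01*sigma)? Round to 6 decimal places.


P <= 1/k^2
k^2 = 3.01^2 = 9.0601
1/k^2 = 1 / 9.0601 ≈ 0.11037406

0.110374


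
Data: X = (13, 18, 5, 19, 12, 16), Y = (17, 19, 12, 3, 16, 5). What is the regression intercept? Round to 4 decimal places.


a = ybar - b*xbar, where b = sum((xi-xbar)(yi-ybar)) / sum((xi-xbar)^2)
n = 6, xbar = 83/6 ≈ 13.833333, ybar = 72/6 = 12
Sxy = sum((xi-xbar)(yi-ybar)) = -44
Sxx = sum((xi-xbar)^2) = 785/6 ≈ 130.833333
b = Sxy / Sxx = -264/785 ≈ -0.336306
a = 12 - (-0.336306) * 13.833333 = 13072/785 ≈ 16.652229

16.6522


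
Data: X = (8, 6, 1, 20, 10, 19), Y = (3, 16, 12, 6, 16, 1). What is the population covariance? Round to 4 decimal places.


Cov = (1/n)*sum((xi-xbar)(yi-ybar))
n = 6, xbar = 64/6 = 32/3 ≈ 10.666667, ybar = 54/6 = 9
sum((xi-xbar)(yi-ybar)) = -145
Cov = -145 / 6 = -145/6 ≈ -24.166667

-24.1667


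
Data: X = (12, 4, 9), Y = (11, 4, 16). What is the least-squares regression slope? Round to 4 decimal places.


b = sum((xi-xbar)(yi-ybar)) / sum((xi-xbar)^2)
n = 3, xbar = 25/3 ≈ 8.333333, ybar = 31/3 ≈ 10.333333
Sxy = sum((xi-xbar)(yi-ybar)) = 101/3 ≈ 33.666667
Sxx = sum((xi-xbar)^2) = 98/3 ≈ 32.666667
b = Sxy / Sxx = 101/98 ≈ 1.030612

1.0306


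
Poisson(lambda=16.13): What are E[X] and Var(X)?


E[X] = Var(X) = lambda = 16.13

16.13, 16.13


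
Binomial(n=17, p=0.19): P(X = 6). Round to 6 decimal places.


P = C(n,k) * p^k * (1-p)^(n-k)
C(17,6) = 12376
p^k = 0.19^6 ≈ 0.00004704588
(1-p)^(n-k) = 0.81^11 ≈ 0.09847709
P = 12376 * 0.00004704588 * 0.09847709 ≈ 0.057337

0.057337


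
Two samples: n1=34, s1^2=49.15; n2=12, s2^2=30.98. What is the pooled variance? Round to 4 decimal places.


sp^2 = ((n1-1)*s1^2 + (n2-1)*s2^2)/(n1+n2-2)
(n1-1)*s1^2 = 33 * 49.15 = 1621.95
(n2-1)*s2^2 = 11 * 30.98 = 340.78
numerator = 1621.95 + 340.78 = 1962.73
n1+n2-2 = 44
sp^2 = 1962.73 / 44 = 44.6075

44.6075


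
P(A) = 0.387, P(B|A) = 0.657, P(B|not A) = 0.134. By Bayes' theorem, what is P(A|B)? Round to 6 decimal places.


P(A|B) = P(B|A)*P(A) / P(B), P(B) = P(B|A)*P(A) + P(B|not A)*P(not A)
P(B|A)*P(A) = 0.657 * 0.387 = 0.254259
P(B|not A)*P(not A) = 0.134 * 0.613 = 0.082142
P(B) = 0.254259 + 0.082142 = 0.336401
P(A|B) = 0.254259 / 0.336401 ≈ 0.75582118

0.755821


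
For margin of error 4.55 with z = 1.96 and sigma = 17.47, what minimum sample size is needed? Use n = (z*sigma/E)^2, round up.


z*sigma/E = 1.96 * 17.47 / 4.55 = 12229/1625 ≈ 7.525538
(z*sigma/E)^2 ≈ 56.633729
round up: n = 57

57


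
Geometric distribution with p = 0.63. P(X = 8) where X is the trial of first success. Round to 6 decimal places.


P = (1-p)^(k-1) * p
(1-p)^(k-1) = 0.37^7 ≈ 0.0009493188
P = 0.0009493188 * 0.63 ≈ 0.0005980708

0.000598


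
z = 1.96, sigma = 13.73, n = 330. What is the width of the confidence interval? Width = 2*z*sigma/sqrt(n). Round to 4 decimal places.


width = 2*z*sigma/sqrt(n)
2*z*sigma = 2 * 1.96 * 13.73 = 53.8216
sqrt(330) ≈ 18.165902
width = 53.8216 / 18.165902 ≈ 2.962782

2.9628


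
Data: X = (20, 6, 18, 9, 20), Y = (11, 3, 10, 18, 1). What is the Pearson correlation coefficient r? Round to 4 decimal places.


r = sum((xi-xbar)(yi-ybar)) / sqrt(sum((xi-xbar)^2) * sum((yi-ybar)^2))
n = 5, xbar = 73/5 = 14.6, ybar = 43/5 = 8.6
Sxy = sum((xi-xbar)(yi-ybar)) = -27.8
Sxx = sum((xi-xbar)^2) = 175.2
Syy = sum((yi-ybar)^2) = 185.2
sqrt(Sxx*Syy) ≈ 180.130619
r = Sxy / sqrt(Sxx*Syy) = -27.8 / 180.130619 ≈ -0.154332

-0.1543


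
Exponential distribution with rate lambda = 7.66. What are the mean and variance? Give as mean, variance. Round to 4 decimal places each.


mean = 1/lam, var = 1/lam^2
mean = 1 / 7.66 = 50/383 ≈ 0.130548
lam^2 = 7.66^2 = 58.6756
var = 1 / 58.6756 ≈ 0.017043

0.1305, 0.0170


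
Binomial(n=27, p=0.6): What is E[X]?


E[X] = n*p = 27 * 0.6 = 16.2

16.2


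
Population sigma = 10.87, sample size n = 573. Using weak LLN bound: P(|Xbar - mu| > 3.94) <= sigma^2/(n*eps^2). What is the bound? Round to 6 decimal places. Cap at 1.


bound = min(1, sigma^2/(n*eps^2))
sigma^2 = 10.87^2 = 118.1569
n*eps^2 = 573 * 3.94^2 = 573 * 15.5236 = 8895.0228
sigma^2/(n*eps^2) = 118.1569 / 8895.0228 ≈ 0.01328348

0.013283


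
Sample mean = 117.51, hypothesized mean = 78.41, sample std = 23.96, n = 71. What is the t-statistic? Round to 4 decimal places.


t = (xbar - mu0) / (s/sqrt(n))
xbar - mu0 = 117.51 - 78.41 = 39.1
sqrt(71) ≈ 8.42614977
s/sqrt(n) = 23.96 / 8.42614977 ≈ 2.84352885
t = 39.1 / 2.84352885 ≈ 13.750520

13.7505


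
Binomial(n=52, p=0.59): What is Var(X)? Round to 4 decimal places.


Var = n*p*(1-p) = 52 * 0.59 * 0.41 = 12.5788

12.5788


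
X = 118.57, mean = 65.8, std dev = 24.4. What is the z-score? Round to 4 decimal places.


z = (X - mu) / sigma
X - mu = 118.57 - 65.8 = 52.77
z = 52.77 / 24.4 = 5277/2440 ≈ 2.162705

2.1627


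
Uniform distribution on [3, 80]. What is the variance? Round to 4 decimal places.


Var = (b-a)^2 / 12
(b-a)^2 = (80 - 3)^2 = 5929
Var = 5929/12 ≈ 494.083333

494.0833


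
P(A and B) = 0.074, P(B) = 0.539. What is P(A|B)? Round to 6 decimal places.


P(A|B) = P(A and B) / P(B) = 0.074 / 0.539 = 74/539 ≈ 0.13729128

0.137291


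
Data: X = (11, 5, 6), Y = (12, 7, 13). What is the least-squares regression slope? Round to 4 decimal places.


b = sum((xi-xbar)(yi-ybar)) / sum((xi-xbar)^2)
n = 3, xbar = 22/3 ≈ 7.333333, ybar = 32/3 ≈ 10.666667
Sxy = sum((xi-xbar)(yi-ybar)) = 31/3 ≈ 10.333333
Sxx = sum((xi-xbar)^2) = 62/3 ≈ 20.666667
b = Sxy / Sxx = 0.5

0.5000


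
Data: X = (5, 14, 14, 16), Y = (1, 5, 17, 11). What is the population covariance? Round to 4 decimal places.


Cov = (1/n)*sum((xi-xbar)(yi-ybar))
n = 4, xbar = 49/4 = 12.25, ybar = 34/4 = 8.5
sum((xi-xbar)(yi-ybar)) = 72.5
Cov = 72.5 / 4 = 18.125

18.1250


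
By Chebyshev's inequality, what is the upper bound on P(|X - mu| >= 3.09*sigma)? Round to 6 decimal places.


P <= 1/k^2
k^2 = 3.09^2 = 9.5481
1/k^2 = 1 / 9.5481 ≈ 0.10473288

0.104733


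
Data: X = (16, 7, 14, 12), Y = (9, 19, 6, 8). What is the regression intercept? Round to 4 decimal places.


a = ybar - b*xbar, where b = sum((xi-xbar)(yi-ybar)) / sum((xi-xbar)^2)
n = 4, xbar = 49/4 = 12.25, ybar = 42/4 = 10.5
Sxy = sum((xi-xbar)(yi-ybar)) = -57.5
Sxx = sum((xi-xbar)^2) = 44.75
b = Sxy / Sxx = -230/179 ≈ -1.284916
a = 10.5 - (-1.284916) * 12.25 = 4697/179 ≈ 26.240223

26.2402


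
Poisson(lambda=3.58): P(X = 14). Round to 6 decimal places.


P = e^(-lam) * lam^k / k!
e^(-3.58) ≈ 0.02787570
lam^k = 3.58^14 ≈ 56801835.924107
k! = 14! = 87178291200
P = 0.02787570 * 56801835.924107 / 87178291200 ≈ 0.000018

0.000018


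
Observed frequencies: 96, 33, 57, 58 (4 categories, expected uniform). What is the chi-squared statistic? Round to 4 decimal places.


chi2 = sum((O-E)^2/E), E = total/4
total = 244, E = 244/4 = 61
(96 - 61)^2 / 61 = 1225 / 61 = 1225/61 ≈ 20.081967
(33 - 61)^2 / 61 = 784 / 61 = 784/61 ≈ 12.852459
(57 - 61)^2 / 61 = 16 / 61 = 16/61 ≈ 0.262295
(58 - 61)^2 / 61 = 9 / 61 = 9/61 ≈ 0.147541
chi2 = 2034/61 ≈ 33.344262

33.3443


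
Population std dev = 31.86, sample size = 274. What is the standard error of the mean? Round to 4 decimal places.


SE = sigma / sqrt(n)
sqrt(274) ≈ 16.552945
SE = 31.86 / 16.552945 ≈ 1.924733

1.9247


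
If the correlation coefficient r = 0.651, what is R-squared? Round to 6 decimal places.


R^2 = r^2 = (0.651)^2 = 0.423801

0.423801


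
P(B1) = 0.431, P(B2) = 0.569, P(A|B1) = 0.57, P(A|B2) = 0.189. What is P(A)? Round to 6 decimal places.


P(A) = P(A|B1)*P(B1) + P(A|B2)*P(B2)
P(A|B1)*P(B1) = 0.57 * 0.431 = 0.24567
P(A|B2)*P(B2) = 0.189 * 0.569 = 0.107541
P(A) = 0.24567 + 0.107541 = 0.353211

0.353211


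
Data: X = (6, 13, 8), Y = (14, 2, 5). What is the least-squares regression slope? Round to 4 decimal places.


b = sum((xi-xbar)(yi-ybar)) / sum((xi-xbar)^2)
n = 3, xbar = 27/3 = 9, ybar = 21/3 = 7
Sxy = sum((xi-xbar)(yi-ybar)) = -39
Sxx = sum((xi-xbar)^2) = 26
b = Sxy / Sxx = -1.5

-1.5000


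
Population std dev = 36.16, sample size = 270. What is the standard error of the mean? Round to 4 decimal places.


SE = sigma / sqrt(n)
sqrt(270) ≈ 16.431677
SE = 36.16 / 16.431677 ≈ 2.200628

2.2006


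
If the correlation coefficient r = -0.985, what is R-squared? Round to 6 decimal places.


R^2 = r^2 = (-0.985)^2 = 0.970225

0.970225


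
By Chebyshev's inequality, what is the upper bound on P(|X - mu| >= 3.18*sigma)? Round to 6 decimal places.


P <= 1/k^2
k^2 = 3.18^2 = 10.1124
1/k^2 = 1 / 10.1124 ≈ 0.09888849

0.098888


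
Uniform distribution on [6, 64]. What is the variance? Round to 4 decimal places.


Var = (b-a)^2 / 12
(b-a)^2 = (64 - 6)^2 = 3364
Var = 3364/12 ≈ 280.333333

280.3333


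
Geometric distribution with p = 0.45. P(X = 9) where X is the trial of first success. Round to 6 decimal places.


P = (1-p)^(k-1) * p
(1-p)^(k-1) = 0.55^8 ≈ 0.008373394
P = 0.008373394 * 0.45 ≈ 0.003768027

0.003768


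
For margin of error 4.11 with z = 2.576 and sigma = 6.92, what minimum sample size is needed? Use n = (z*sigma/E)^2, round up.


z*sigma/E = 2.576 * 6.92 / 4.11 ≈ 4.337207
(z*sigma/E)^2 ≈ 18.811363
round up: n = 19

19


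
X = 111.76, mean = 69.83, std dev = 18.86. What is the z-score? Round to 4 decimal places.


z = (X - mu) / sigma
X - mu = 111.76 - 69.83 = 41.93
z = 41.93 / 18.86 = 4193/1886 ≈ 2.223224

2.2232


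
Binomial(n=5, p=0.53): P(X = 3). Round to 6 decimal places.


P = C(n,k) * p^k * (1-p)^(n-k)
C(5,3) = 10
p^k = 0.53^3 = 0.148877
(1-p)^(n-k) = 0.47^2 = 0.2209
P = 10 * 0.148877 * 0.2209 ≈ 0.328869

0.328869


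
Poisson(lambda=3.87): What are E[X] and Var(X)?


E[X] = Var(X) = lambda = 3.87

3.87, 3.87


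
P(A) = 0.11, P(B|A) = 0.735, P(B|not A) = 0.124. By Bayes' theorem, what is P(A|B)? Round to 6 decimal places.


P(A|B) = P(B|A)*P(A) / P(B), P(B) = P(B|A)*P(A) + P(B|not A)*P(not A)
P(B|A)*P(A) = 0.735 * 0.11 = 0.08085
P(B|not A)*P(not A) = 0.124 * 0.89 = 0.11036
P(B) = 0.08085 + 0.11036 = 0.19121
P(A|B) = 0.08085 / 0.19121 ≈ 0.42283353

0.422834


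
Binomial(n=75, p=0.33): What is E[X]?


E[X] = n*p = 75 * 0.33 = 24.75

24.75


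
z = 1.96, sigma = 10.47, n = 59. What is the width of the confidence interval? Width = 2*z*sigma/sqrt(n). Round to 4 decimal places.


width = 2*z*sigma/sqrt(n)
2*z*sigma = 2 * 1.96 * 10.47 = 41.0424
sqrt(59) ≈ 7.681146
width = 41.0424 / 7.681146 ≈ 5.343265

5.3433


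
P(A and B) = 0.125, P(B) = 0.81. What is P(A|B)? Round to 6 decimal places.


P(A|B) = P(A and B) / P(B) = 0.125 / 0.81 = 25/162 ≈ 0.15432099

0.154321


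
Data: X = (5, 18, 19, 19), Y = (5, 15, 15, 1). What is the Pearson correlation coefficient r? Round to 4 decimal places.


r = sum((xi-xbar)(yi-ybar)) / sqrt(sum((xi-xbar)^2) * sum((yi-ybar)^2))
n = 4, xbar = 61/4 = 15.25, ybar = 36/4 = 9
Sxy = sum((xi-xbar)(yi-ybar)) = 50
Sxx = sum((xi-xbar)^2) = 140.75
Syy = sum((yi-ybar)^2) = 152
sqrt(Sxx*Syy) ≈ 146.266879
r = Sxy / sqrt(Sxx*Syy) = 50 / 146.266879 ≈ 0.341841

0.3418


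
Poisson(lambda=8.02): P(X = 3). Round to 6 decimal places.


P = e^(-lam) * lam^k / k!
e^(-8.02) ≈ 0.0003288200
lam^k = 8.02^3 = 515.849608
k! = 3! = 6
P = 0.0003288200 * 515.849608 / 6 ≈ 0.028270

0.028270


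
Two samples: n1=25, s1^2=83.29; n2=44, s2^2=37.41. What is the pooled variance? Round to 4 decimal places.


sp^2 = ((n1-1)*s1^2 + (n2-1)*s2^2)/(n1+n2-2)
(n1-1)*s1^2 = 24 * 83.29 = 1998.96
(n2-1)*s2^2 = 43 * 37.41 = 1608.63
numerator = 1998.96 + 1608.63 = 3607.59
n1+n2-2 = 67
sp^2 = 3607.59 / 67 = 360759/6700 ≈ 53.844627

53.8446


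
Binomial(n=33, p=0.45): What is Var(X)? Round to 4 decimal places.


Var = n*p*(1-p) = 33 * 0.45 * 0.55 = 8.1675

8.1675


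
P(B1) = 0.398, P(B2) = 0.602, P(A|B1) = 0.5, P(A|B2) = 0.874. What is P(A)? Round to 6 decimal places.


P(A) = P(A|B1)*P(B1) + P(A|B2)*P(B2)
P(A|B1)*P(B1) = 0.5 * 0.398 = 0.199
P(A|B2)*P(B2) = 0.874 * 0.602 = 0.526148
P(A) = 0.199 + 0.526148 = 0.725148

0.725148


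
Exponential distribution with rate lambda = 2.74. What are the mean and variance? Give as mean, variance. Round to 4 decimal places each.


mean = 1/lam, var = 1/lam^2
mean = 1 / 2.74 = 50/137 ≈ 0.364964
lam^2 = 2.74^2 = 7.5076
var = 1 / 7.5076 ≈ 0.133198

0.3650, 0.1332


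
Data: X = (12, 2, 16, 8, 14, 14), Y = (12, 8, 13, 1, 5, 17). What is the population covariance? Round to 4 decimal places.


Cov = (1/n)*sum((xi-xbar)(yi-ybar))
n = 6, xbar = 66/6 = 11, ybar = 56/6 = 28/3 ≈ 9.333333
sum((xi-xbar)(yi-ybar)) = 68
Cov = 68 / 6 = 34/3 ≈ 11.333333

11.3333


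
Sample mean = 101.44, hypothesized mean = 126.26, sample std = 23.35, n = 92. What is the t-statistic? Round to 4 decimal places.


t = (xbar - mu0) / (s/sqrt(n))
xbar - mu0 = 101.44 - 126.26 = -24.82
sqrt(92) ≈ 9.59166305
s/sqrt(n) = 23.35 / 9.59166305 ≈ 2.43440578
t = -24.82 / 2.43440578 ≈ -10.195507

-10.1955


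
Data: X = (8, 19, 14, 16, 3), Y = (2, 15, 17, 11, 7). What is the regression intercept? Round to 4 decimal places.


a = ybar - b*xbar, where b = sum((xi-xbar)(yi-ybar)) / sum((xi-xbar)^2)
n = 5, xbar = 60/5 = 12, ybar = 52/5 = 10.4
Sxy = sum((xi-xbar)(yi-ybar)) = 112
Sxx = sum((xi-xbar)^2) = 166
b = Sxy / Sxx = 56/83 ≈ 0.674699
a = 10.4 - 0.674699 * 12 = 956/415 ≈ 2.303614

2.3036


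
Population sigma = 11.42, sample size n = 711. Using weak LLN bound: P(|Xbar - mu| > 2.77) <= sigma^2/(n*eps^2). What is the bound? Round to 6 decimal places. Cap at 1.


bound = min(1, sigma^2/(n*eps^2))
sigma^2 = 11.42^2 = 130.4164
n*eps^2 = 711 * 2.77^2 = 711 * 7.6729 = 5455.4319
sigma^2/(n*eps^2) = 130.4164 / 5455.4319 ≈ 0.02390579

0.023906


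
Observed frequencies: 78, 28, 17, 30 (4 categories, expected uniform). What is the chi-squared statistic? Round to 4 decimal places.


chi2 = sum((O-E)^2/E), E = total/4
total = 153, E = 153/4 = 38.25
(78 - 38.25)^2 / 38.25 = 1580.0625 / 38.25 = 2809/68 ≈ 41.308824
(28 - 38.25)^2 / 38.25 = 105.0625 / 38.25 = 1681/612 ≈ 2.746732
(17 - 38.25)^2 / 38.25 = 451.5625 / 38.25 = 425/36 ≈ 11.805556
(30 - 38.25)^2 / 38.25 = 68.0625 / 38.25 = 121/68 ≈ 1.779412
chi2 = 8819/153 ≈ 57.640523

57.6405


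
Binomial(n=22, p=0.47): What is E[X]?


E[X] = n*p = 22 * 0.47 = 10.34

10.34


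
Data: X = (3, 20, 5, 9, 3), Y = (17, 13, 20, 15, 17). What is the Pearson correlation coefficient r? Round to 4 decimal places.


r = sum((xi-xbar)(yi-ybar)) / sqrt(sum((xi-xbar)^2) * sum((yi-ybar)^2))
n = 5, xbar = 40/5 = 8, ybar = 82/5 = 16.4
Sxy = sum((xi-xbar)(yi-ybar)) = -59
Sxx = sum((xi-xbar)^2) = 204
Syy = sum((yi-ybar)^2) = 27.2
sqrt(Sxx*Syy) ≈ 74.490268
r = Sxy / sqrt(Sxx*Syy) = -59 / 74.490268 ≈ -0.792050

-0.7920


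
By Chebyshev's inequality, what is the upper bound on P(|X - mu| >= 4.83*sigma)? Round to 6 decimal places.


P <= 1/k^2
k^2 = 4.83^2 = 23.3289
1/k^2 = 1 / 23.3289 ≈ 0.04286529

0.042865


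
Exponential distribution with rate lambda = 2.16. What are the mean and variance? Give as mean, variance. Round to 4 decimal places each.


mean = 1/lam, var = 1/lam^2
mean = 1 / 2.16 = 25/54 ≈ 0.462963
lam^2 = 2.16^2 = 4.6656
var = 1 / 4.6656 = 625/2916 ≈ 0.214335

0.4630, 0.2143


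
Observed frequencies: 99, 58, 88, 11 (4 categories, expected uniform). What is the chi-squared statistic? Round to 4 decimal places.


chi2 = sum((O-E)^2/E), E = total/4
total = 256, E = 256/4 = 64
(99 - 64)^2 / 64 = 1225 / 64 = 19.140625
(58 - 64)^2 / 64 = 36 / 64 = 0.5625
(88 - 64)^2 / 64 = 576 / 64 = 9
(11 - 64)^2 / 64 = 2809 / 64 = 43.890625
chi2 = 72.59375

72.5938


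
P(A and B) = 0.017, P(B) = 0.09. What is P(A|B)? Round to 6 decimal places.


P(A|B) = P(A and B) / P(B) = 0.017 / 0.09 = 17/90 ≈ 0.18888889

0.188889


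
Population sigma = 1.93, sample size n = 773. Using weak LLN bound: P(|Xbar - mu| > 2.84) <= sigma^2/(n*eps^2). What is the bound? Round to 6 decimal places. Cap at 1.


bound = min(1, sigma^2/(n*eps^2))
sigma^2 = 1.93^2 = 3.7249
n*eps^2 = 773 * 2.84^2 = 773 * 8.0656 = 6234.7088
sigma^2/(n*eps^2) = 3.7249 / 6234.7088 ≈ 0.00059745

0.000597


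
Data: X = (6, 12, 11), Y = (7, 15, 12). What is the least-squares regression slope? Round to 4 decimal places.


b = sum((xi-xbar)(yi-ybar)) / sum((xi-xbar)^2)
n = 3, xbar = 29/3 ≈ 9.666667, ybar = 34/3 ≈ 11.333333
Sxy = sum((xi-xbar)(yi-ybar)) = 76/3 ≈ 25.333333
Sxx = sum((xi-xbar)^2) = 62/3 ≈ 20.666667
b = Sxy / Sxx = 38/31 ≈ 1.225806

1.2258


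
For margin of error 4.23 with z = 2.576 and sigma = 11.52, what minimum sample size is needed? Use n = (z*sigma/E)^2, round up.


z*sigma/E = 2.576 * 11.52 / 4.23 = 41216/5875 ≈ 7.015489
(z*sigma/E)^2 ≈ 49.217091
round up: n = 50

50


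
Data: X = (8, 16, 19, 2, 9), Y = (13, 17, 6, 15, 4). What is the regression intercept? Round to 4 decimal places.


a = ybar - b*xbar, where b = sum((xi-xbar)(yi-ybar)) / sum((xi-xbar)^2)
n = 5, xbar = 54/5 = 10.8, ybar = 55/5 = 11
Sxy = sum((xi-xbar)(yi-ybar)) = -38
Sxx = sum((xi-xbar)^2) = 182.8
b = Sxy / Sxx = -95/457 ≈ -0.207877
a = 11 - (-0.207877) * 10.8 = 6053/457 ≈ 13.245077

13.2451


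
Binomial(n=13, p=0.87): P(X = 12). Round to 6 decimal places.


P = C(n,k) * p^k * (1-p)^(n-k)
C(13,12) = 13
p^k = 0.87^12 ≈ 0.1880317
(1-p)^(n-k) = 0.13^1 = 0.13
P = 13 * 0.1880317 * 0.13 ≈ 0.317774

0.317774


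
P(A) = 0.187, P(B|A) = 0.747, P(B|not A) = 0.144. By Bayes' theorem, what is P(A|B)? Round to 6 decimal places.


P(A|B) = P(B|A)*P(A) / P(B), P(B) = P(B|A)*P(A) + P(B|not A)*P(not A)
P(B|A)*P(A) = 0.747 * 0.187 = 0.139689
P(B|not A)*P(not A) = 0.144 * 0.813 = 0.117072
P(B) = 0.139689 + 0.117072 = 0.256761
P(A|B) = 0.139689 / 0.256761 ≈ 0.54404290

0.544043


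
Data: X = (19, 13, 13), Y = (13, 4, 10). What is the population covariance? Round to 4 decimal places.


Cov = (1/n)*sum((xi-xbar)(yi-ybar))
n = 3, xbar = 45/3 = 15, ybar = 27/3 = 9
sum((xi-xbar)(yi-ybar)) = 24
Cov = 24 / 3 = 8

8.0000


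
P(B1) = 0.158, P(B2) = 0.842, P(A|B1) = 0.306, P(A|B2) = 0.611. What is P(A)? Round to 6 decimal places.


P(A) = P(A|B1)*P(B1) + P(A|B2)*P(B2)
P(A|B1)*P(B1) = 0.306 * 0.158 = 0.048348
P(A|B2)*P(B2) = 0.611 * 0.842 = 0.514462
P(A) = 0.048348 + 0.514462 = 0.56281

0.562810


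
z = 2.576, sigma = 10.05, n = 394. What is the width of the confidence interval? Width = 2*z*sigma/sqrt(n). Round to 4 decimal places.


width = 2*z*sigma/sqrt(n)
2*z*sigma = 2 * 2.576 * 10.05 = 51.7776
sqrt(394) ≈ 19.849433
width = 51.7776 / 19.849433 ≈ 2.608518

2.6085


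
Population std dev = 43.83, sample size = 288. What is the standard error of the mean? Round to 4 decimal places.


SE = sigma / sqrt(n)
sqrt(288) ≈ 16.970563
SE = 43.83 / 16.970563 ≈ 2.582708

2.5827


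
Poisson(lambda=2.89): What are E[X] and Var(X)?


E[X] = Var(X) = lambda = 2.89

2.89, 2.89


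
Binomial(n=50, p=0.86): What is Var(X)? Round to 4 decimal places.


Var = n*p*(1-p) = 50 * 0.86 * 0.14 = 6.02

6.0200


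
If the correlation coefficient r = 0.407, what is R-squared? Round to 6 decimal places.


R^2 = r^2 = (0.407)^2 = 0.165649

0.165649


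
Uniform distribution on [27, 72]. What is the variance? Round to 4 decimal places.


Var = (b-a)^2 / 12
(b-a)^2 = (72 - 27)^2 = 2025
Var = 2025/12 = 168.75

168.7500


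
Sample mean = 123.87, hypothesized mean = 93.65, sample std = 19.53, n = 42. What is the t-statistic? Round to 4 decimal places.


t = (xbar - mu0) / (s/sqrt(n))
xbar - mu0 = 123.87 - 93.65 = 30.22
sqrt(42) ≈ 6.48074070
s/sqrt(n) = 19.53 / 6.48074070 ≈ 3.01354442
t = 30.22 / 3.01354442 ≈ 10.028059

10.0281


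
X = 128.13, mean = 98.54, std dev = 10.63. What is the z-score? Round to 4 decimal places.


z = (X - mu) / sigma
X - mu = 128.13 - 98.54 = 29.59
z = 29.59 / 10.63 = 2959/1063 ≈ 2.783631

2.7836


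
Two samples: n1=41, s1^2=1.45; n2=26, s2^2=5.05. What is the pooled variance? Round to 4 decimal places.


sp^2 = ((n1-1)*s1^2 + (n2-1)*s2^2)/(n1+n2-2)
(n1-1)*s1^2 = 40 * 1.45 = 58
(n2-1)*s2^2 = 25 * 5.05 = 126.25
numerator = 58 + 126.25 = 184.25
n1+n2-2 = 65
sp^2 = 184.25 / 65 = 737/260 ≈ 2.834615

2.8346


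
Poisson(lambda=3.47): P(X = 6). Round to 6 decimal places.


P = e^(-lam) * lam^k / k!
e^(-3.47) ≈ 0.03111703
lam^k = 3.47^6 ≈ 1745.729090
k! = 6! = 720
P = 0.03111703 * 1745.729090 / 720 ≈ 0.075447

0.075447


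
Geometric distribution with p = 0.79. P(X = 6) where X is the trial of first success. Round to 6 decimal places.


P = (1-p)^(k-1) * p
(1-p)^(k-1) = 0.21^5 = 0.0004084101
P = 0.0004084101 * 0.79 ≈ 0.0003226440

0.000323


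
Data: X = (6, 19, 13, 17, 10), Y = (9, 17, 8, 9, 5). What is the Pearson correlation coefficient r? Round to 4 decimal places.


r = sum((xi-xbar)(yi-ybar)) / sqrt(sum((xi-xbar)^2) * sum((yi-ybar)^2))
n = 5, xbar = 65/5 = 13, ybar = 48/5 = 9.6
Sxy = sum((xi-xbar)(yi-ybar)) = 60
Sxx = sum((xi-xbar)^2) = 110
Syy = sum((yi-ybar)^2) = 79.2
sqrt(Sxx*Syy) ≈ 93.338095
r = Sxy / sqrt(Sxx*Syy) = 60 / 93.338095 ≈ 0.642824

0.6428


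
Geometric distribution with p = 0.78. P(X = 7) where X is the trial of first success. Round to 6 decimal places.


P = (1-p)^(k-1) * p
(1-p)^(k-1) = 0.22^6 ≈ 0.0001133799
P = 0.0001133799 * 0.78 ≈ 0.00008843633

0.000088


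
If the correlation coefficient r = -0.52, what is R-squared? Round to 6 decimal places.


R^2 = r^2 = (-0.52)^2 = 0.2704

0.270400


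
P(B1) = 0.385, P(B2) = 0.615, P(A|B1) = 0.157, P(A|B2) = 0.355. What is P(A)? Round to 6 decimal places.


P(A) = P(A|B1)*P(B1) + P(A|B2)*P(B2)
P(A|B1)*P(B1) = 0.157 * 0.385 = 0.060445
P(A|B2)*P(B2) = 0.355 * 0.615 = 0.218325
P(A) = 0.060445 + 0.218325 = 0.27877

0.278770


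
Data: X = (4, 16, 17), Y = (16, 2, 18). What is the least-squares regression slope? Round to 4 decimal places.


b = sum((xi-xbar)(yi-ybar)) / sum((xi-xbar)^2)
n = 3, xbar = 37/3 ≈ 12.333333, ybar = 36/3 = 12
Sxy = sum((xi-xbar)(yi-ybar)) = -42
Sxx = sum((xi-xbar)^2) = 314/3 ≈ 104.666667
b = Sxy / Sxx = -63/157 ≈ -0.401274

-0.4013


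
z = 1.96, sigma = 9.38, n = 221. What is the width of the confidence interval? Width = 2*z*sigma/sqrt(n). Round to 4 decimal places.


width = 2*z*sigma/sqrt(n)
2*z*sigma = 2 * 1.96 * 9.38 = 36.7696
sqrt(221) ≈ 14.866069
width = 36.7696 / 14.866069 ≈ 2.473391

2.4734


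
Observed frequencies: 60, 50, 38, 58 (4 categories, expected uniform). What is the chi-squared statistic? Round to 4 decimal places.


chi2 = sum((O-E)^2/E), E = total/4
total = 206, E = 206/4 = 51.5
(60 - 51.5)^2 / 51.5 = 72.25 / 51.5 = 289/206 ≈ 1.402913
(50 - 51.5)^2 / 51.5 = 2.25 / 51.5 = 9/206 ≈ 0.043689
(38 - 51.5)^2 / 51.5 = 182.25 / 51.5 = 729/206 ≈ 3.538835
(58 - 51.5)^2 / 51.5 = 42.25 / 51.5 = 169/206 ≈ 0.820388
chi2 = 598/103 ≈ 5.805825

5.8058


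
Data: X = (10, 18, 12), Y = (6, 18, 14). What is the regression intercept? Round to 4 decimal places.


a = ybar - b*xbar, where b = sum((xi-xbar)(yi-ybar)) / sum((xi-xbar)^2)
n = 3, xbar = 40/3 ≈ 13.333333, ybar = 38/3 ≈ 12.666667
Sxy = sum((xi-xbar)(yi-ybar)) = 136/3 ≈ 45.333333
Sxx = sum((xi-xbar)^2) = 104/3 ≈ 34.666667
b = Sxy / Sxx = 17/13 ≈ 1.307692
a = 12.666667 - 1.307692 * 13.333333 = -62/13 ≈ -4.769231

-4.7692


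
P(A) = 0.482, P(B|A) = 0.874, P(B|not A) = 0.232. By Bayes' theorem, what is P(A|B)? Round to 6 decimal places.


P(A|B) = P(B|A)*P(A) / P(B), P(B) = P(B|A)*P(A) + P(B|not A)*P(not A)
P(B|A)*P(A) = 0.874 * 0.482 = 0.421268
P(B|not A)*P(not A) = 0.232 * 0.518 = 0.120176
P(B) = 0.421268 + 0.120176 = 0.541444
P(A|B) = 0.421268 / 0.541444 ≈ 0.77804537

0.778045
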